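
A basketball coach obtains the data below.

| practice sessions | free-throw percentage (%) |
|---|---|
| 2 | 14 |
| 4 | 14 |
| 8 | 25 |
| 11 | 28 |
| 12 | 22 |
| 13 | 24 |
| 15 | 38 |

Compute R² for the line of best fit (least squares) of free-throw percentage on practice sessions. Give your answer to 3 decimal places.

n = 7, Σx = 65, Σy = 165, Σxy = 1738, Σx² = 743, Σy² = 4305
Sxx = Σx² − (Σx)²/n = 743 − 603.571429 = 139.428571
Sxy = Σxy − (Σx)(Σy)/n = 1738 − 1532.142857 = 205.857143
Syy = Σy² − (Σy)²/n = 4305 − 3889.285714 = 415.714286
R² = Sxy²/(Sxx·Syy) = (205.857143)²/(139.428571·415.714286) = 0.731114

0.731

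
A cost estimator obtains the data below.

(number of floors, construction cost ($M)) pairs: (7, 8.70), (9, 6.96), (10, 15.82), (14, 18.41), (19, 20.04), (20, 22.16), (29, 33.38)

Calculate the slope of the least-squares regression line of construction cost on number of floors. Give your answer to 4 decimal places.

1.0938

n = 7, Σx = 108, Σy = 125.47, Σxy = 2331.46, Σx² = 2028
Sxx = Σx² − (Σx)²/n = 2028 − 1666.285714 = 361.714286
Sxy = Σxy − (Σx)(Σy)/n = 2331.46 − 1935.822857 = 395.637143
b = Sxy/Sxx = 395.637143/361.714286 = 1.093784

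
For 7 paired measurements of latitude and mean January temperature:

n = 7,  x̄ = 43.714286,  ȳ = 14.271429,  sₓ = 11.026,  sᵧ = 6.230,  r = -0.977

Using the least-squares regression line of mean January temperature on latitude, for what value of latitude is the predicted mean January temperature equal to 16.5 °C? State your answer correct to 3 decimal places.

b = r · sᵧ/sₓ = -0.977 · 6.23/11.026 = -0.552032
a = ȳ − b·x̄ = 14.271429 − (-0.552032)·43.714286 = 38.403134
Set a + b·x = 16.5: x = (16.5 − 38.403134) / (-0.552032) = 39.677257

39.677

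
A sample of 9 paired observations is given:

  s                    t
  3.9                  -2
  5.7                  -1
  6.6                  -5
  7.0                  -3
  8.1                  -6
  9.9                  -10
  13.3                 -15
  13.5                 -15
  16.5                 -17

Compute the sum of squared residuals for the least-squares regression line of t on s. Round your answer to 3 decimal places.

n = 9, Σx = 84.5, Σy = -74, Σxy = -897.6, Σx² = 935.27, Σy² = 914
Sxx = Σx² − (Σx)²/n = 935.27 − 793.361111 = 141.908889
Sxy = Σxy − (Σx)(Σy)/n = -897.6 − (-694.777778) = -202.822222
Syy = Σy² − (Σy)²/n = 914 − 608.444444 = 305.555556
b = Sxy/Sxx = -202.822222/141.908889 = -1.429243
SSE = Syy − b·Sxy = 305.555556 − (-1.429243)·(-202.822222) = 15.673405

15.673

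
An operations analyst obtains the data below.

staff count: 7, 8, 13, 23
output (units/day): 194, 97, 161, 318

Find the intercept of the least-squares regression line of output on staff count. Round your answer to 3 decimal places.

55.799

n = 4, Σx = 51, Σy = 770, Σxy = 11541, Σx² = 811
Sxx = Σx² − (Σx)²/n = 811 − 650.25 = 160.75
Sxy = Σxy − (Σx)(Σy)/n = 11541 − 9817.5 = 1723.5
b = Sxy/Sxx = 1723.5/160.75 = 10.721617
a = ȳ − b·x̄ = 192.5 − 10.721617·12.75 = 55.799378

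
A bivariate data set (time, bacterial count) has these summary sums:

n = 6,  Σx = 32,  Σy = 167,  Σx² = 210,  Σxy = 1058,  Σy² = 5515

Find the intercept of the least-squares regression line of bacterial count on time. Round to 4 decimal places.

Sxx = Σx² − (Σx)²/n = 210 − 170.666667 = 39.333333
Sxy = Σxy − (Σx)(Σy)/n = 1058 − 890.666667 = 167.333333
b = Sxy/Sxx = 167.333333/39.333333 = 4.254237
a = ȳ − b·x̄ = 27.833333 − 4.254237·5.333333 = 5.144068

5.1441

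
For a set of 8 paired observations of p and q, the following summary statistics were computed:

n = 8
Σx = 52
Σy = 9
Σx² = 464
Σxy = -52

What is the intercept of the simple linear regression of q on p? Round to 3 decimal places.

6.825

Sxx = Σx² − (Σx)²/n = 464 − 338 = 126
Sxy = Σxy − (Σx)(Σy)/n = -52 − 58.5 = -110.5
b = Sxy/Sxx = -110.5/126 = -0.876984
a = ȳ − b·x̄ = 1.125 − (-0.876984)·6.5 = 6.825397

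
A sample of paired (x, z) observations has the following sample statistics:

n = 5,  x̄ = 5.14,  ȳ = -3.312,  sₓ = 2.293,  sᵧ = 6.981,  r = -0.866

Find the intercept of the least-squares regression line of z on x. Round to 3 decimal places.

10.240

b = r · sᵧ/sₓ = -0.866 · 6.981/2.293 = -2.636522
a = ȳ − b·x̄ = -3.312 − (-2.636522)·5.14 = 10.239725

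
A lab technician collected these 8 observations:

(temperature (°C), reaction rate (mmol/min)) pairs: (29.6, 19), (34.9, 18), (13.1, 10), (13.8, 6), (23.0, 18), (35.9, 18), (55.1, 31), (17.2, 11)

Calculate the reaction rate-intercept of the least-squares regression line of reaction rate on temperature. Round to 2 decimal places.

2.25

n = 8, Σx = 222.6, Σy = 131, Σxy = 4361.9, Σx² = 7605.88
Sxx = Σx² − (Σx)²/n = 7605.88 − 6193.845 = 1412.035
Sxy = Σxy − (Σx)(Σy)/n = 4361.9 − 3645.075 = 716.825
b = Sxy/Sxx = 716.825/1412.035 = 0.507654
a = ȳ − b·x̄ = 16.375 − 0.507654·27.825 = 2.249532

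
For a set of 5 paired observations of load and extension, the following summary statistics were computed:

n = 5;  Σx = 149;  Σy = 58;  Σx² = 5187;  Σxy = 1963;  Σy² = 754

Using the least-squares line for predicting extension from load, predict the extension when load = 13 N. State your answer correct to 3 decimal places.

6.322

Sxx = Σx² − (Σx)²/n = 5187 − 4440.2 = 746.8
Sxy = Σxy − (Σx)(Σy)/n = 1963 − 1728.4 = 234.6
b = Sxy/Sxx = 234.6/746.8 = 0.314140
a = ȳ − b·x̄ = 11.6 − 0.314140·29.8 = 2.238618
ŷ(13) = a + b·13 = 2.238618 + 0.314140·13 = 6.322442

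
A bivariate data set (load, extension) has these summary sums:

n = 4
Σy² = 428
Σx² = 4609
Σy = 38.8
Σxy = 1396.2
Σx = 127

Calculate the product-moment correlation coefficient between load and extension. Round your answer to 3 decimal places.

Sxx = Σx² − (Σx)²/n = 4609 − 4032.25 = 576.75
Sxy = Σxy − (Σx)(Σy)/n = 1396.2 − 1231.9 = 164.3
Syy = Σy² − (Σy)²/n = 428 − 376.36 = 51.64
r = Sxy/√(Sxx·Syy) = 164.3/√(29783.37) = 164.3/172.578591 = 0.952030

0.952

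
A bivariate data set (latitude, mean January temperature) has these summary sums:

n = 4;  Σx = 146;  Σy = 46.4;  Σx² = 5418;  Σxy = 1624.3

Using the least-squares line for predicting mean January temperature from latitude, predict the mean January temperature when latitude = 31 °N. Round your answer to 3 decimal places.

Sxx = Σx² − (Σx)²/n = 5418 − 5329 = 89
Sxy = Σxy − (Σx)(Σy)/n = 1624.3 − 1693.6 = -69.3
b = Sxy/Sxx = -69.3/89 = -0.778652
a = ȳ − b·x̄ = 11.6 − (-0.778652)·36.5 = 40.020787
ŷ(31) = a + b·31 = 40.020787 + (-0.778652)·31 = 15.882584

15.883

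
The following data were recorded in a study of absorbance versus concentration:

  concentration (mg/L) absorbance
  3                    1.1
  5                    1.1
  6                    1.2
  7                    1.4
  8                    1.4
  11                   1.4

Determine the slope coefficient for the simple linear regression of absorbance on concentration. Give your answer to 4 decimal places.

0.0464

n = 6, Σx = 40, Σy = 7.6, Σxy = 52.4, Σx² = 304
Sxx = Σx² − (Σx)²/n = 304 − 266.666667 = 37.333333
Sxy = Σxy − (Σx)(Σy)/n = 52.4 − 50.666667 = 1.733333
b = Sxy/Sxx = 1.733333/37.333333 = 0.046429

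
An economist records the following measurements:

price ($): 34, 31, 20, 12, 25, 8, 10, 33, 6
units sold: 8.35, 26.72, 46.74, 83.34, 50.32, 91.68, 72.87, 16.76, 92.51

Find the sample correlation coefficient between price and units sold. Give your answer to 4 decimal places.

-0.9782

n = 9, Σx = 179, Σy = 489.29, Σxy = 6875.38, Σx² = 4575, Σy² = 35000.2235
Sxx = Σx² − (Σx)²/n = 4575 − 3560.111111 = 1014.888889
Sxy = Σxy − (Σx)(Σy)/n = 6875.38 − 9731.434444 = -2856.054444
Syy = Σy² − (Σy)²/n = 35000.2235 − 26600.522678 = 8399.700822
r = Sxy/√(Sxx·Syy) = -2856.054444/√(8524763.034464) = -2856.054444/2919.719684 = -0.978195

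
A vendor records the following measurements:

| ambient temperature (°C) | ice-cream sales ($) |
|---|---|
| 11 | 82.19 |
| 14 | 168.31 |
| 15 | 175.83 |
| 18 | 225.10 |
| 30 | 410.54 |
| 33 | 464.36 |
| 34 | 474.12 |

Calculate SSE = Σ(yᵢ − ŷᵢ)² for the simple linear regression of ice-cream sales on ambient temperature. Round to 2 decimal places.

841.10

n = 7, Σx = 155, Σy = 2000.45, Σxy = 53709.84, Σx² = 4011, Σy² = 725632.7267
Sxx = Σx² − (Σx)²/n = 4011 − 3432.142857 = 578.857143
Sxy = Σxy − (Σx)(Σy)/n = 53709.84 − 44295.678571 = 9414.161429
Syy = Σy² − (Σy)²/n = 725632.7267 − 571685.743214 = 153946.983486
b = Sxy/Sxx = 9414.161429/578.857143 = 16.263359
SSE = Syy − b·Sxy = 153946.983486 − 16.263359·9414.161429 = 841.098041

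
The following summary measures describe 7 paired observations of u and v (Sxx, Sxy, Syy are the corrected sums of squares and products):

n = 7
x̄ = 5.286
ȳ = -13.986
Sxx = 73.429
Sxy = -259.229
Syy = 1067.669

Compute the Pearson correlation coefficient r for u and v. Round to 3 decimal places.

-0.926

r = Sxy/√(Sxx·Syy) = -259.229/√(78397.867001) = -259.229/279.996191 = -0.925830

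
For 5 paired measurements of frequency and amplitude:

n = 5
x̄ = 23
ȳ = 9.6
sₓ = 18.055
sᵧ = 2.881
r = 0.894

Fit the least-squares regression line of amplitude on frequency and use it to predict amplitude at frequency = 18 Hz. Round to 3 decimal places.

8.887

b = r · sᵧ/sₓ = 0.894 · 2.881/18.055 = 0.142654
a = ȳ − b·x̄ = 9.6 − 0.142654·23 = 6.318963
ŷ(18) = a + b·18 = 6.318963 + 0.142654·18 = 8.886731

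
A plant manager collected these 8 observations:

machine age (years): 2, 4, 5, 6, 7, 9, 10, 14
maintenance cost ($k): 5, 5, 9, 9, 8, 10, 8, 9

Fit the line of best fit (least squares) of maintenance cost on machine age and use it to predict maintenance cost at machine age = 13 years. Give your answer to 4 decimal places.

9.7460

n = 8, Σx = 57, Σy = 63, Σxy = 481, Σx² = 507
Sxx = Σx² − (Σx)²/n = 507 − 406.125 = 100.875
Sxy = Σxy − (Σx)(Σy)/n = 481 − 448.875 = 32.125
b = Sxy/Sxx = 32.125/100.875 = 0.318463
a = ȳ − b·x̄ = 7.875 − 0.318463·7.125 = 5.605948
ŷ(13) = a + b·13 = 5.605948 + 0.318463·13 = 9.745973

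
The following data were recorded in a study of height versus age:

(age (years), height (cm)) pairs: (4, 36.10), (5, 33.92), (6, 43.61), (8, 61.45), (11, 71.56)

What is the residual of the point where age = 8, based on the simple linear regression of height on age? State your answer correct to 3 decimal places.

5.215

n = 5, Σx = 34, Σy = 246.64, Σxy = 1854.42, Σx² = 262
Sxx = Σx² − (Σx)²/n = 262 − 231.2 = 30.8
Sxy = Σxy − (Σx)(Σy)/n = 1854.42 − 1677.152 = 177.268
b = Sxy/Sxx = 177.268/30.8 = 5.755455
a = ȳ − b·x̄ = 49.328 − 5.755455·6.8 = 10.190909
ŷ(8) = 10.190909 + 5.755455·8 = 56.234545
residual = y − ŷ = 61.45 − 56.234545 = 5.215455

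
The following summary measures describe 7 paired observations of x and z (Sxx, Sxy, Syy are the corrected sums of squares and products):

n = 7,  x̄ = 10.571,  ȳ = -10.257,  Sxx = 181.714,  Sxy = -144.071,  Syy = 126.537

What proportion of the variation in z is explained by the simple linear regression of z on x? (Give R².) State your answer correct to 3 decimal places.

0.903

R² = Sxy²/(Sxx·Syy) = (-144.071)²/(181.714·126.537) = 0.902708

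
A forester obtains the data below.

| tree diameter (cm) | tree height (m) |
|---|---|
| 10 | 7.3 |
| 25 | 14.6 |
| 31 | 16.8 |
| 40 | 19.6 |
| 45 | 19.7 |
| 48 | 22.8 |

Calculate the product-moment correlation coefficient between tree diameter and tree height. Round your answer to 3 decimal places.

0.984

n = 6, Σx = 199, Σy = 100.8, Σxy = 3723.7, Σx² = 7615, Σy² = 1840.78
Sxx = Σx² − (Σx)²/n = 7615 − 6600.166667 = 1014.833333
Sxy = Σxy − (Σx)(Σy)/n = 3723.7 − 3343.2 = 380.5
Syy = Σy² − (Σy)²/n = 1840.78 − 1693.44 = 147.34
r = Sxy/√(Sxx·Syy) = 380.5/√(149525.543333) = 380.5/386.685329 = 0.984004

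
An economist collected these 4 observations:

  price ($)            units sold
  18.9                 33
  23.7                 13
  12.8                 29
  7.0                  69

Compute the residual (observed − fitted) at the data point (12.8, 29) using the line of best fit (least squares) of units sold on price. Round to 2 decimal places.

n = 4, Σx = 62.4, Σy = 144, Σxy = 1786, Σx² = 1131.74
Sxx = Σx² − (Σx)²/n = 1131.74 − 973.44 = 158.3
Sxy = Σxy − (Σx)(Σy)/n = 1786 − 2246.4 = -460.4
b = Sxy/Sxx = -460.4/158.3 = -2.908402
a = ȳ − b·x̄ = 36 − (-2.908402)·15.6 = 81.371068
ŷ(12.8) = 81.371068 + (-2.908402)·12.8 = 44.143525
residual = y − ŷ = 29 − 44.143525 = -15.143525

-15.14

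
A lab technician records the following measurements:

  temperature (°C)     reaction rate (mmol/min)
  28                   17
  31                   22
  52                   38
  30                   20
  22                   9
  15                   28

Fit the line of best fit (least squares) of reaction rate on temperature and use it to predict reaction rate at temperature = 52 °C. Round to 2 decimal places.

33.16

n = 6, Σx = 178, Σy = 134, Σxy = 4352, Σx² = 6058
Sxx = Σx² − (Σx)²/n = 6058 − 5280.666667 = 777.333333
Sxy = Σxy − (Σx)(Σy)/n = 4352 − 3975.333333 = 376.666667
b = Sxy/Sxx = 376.666667/777.333333 = 0.484563
a = ȳ − b·x̄ = 22.333333 − 0.484563·29.666667 = 7.957976
ŷ(52) = a + b·52 = 7.957976 + 0.484563·52 = 33.155232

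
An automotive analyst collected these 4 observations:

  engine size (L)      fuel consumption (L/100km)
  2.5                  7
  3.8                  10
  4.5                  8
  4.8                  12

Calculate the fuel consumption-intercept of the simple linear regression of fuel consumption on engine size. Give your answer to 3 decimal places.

n = 4, Σx = 15.6, Σy = 37, Σxy = 149.1, Σx² = 63.98
Sxx = Σx² − (Σx)²/n = 63.98 − 60.84 = 3.14
Sxy = Σxy − (Σx)(Σy)/n = 149.1 − 144.3 = 4.8
b = Sxy/Sxx = 4.8/3.14 = 1.528662
a = ȳ − b·x̄ = 9.25 − 1.528662·3.9 = 3.288217

3.288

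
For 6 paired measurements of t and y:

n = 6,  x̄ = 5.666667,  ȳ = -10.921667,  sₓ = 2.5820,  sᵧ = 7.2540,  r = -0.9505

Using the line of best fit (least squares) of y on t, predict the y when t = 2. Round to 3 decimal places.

-1.130

b = r · sᵧ/sₓ = -0.9505 · 7.254/2.582 = -2.670382
a = ȳ − b·x̄ = -10.921667 − (-2.670382)·5.666667 = 4.210500
ŷ(2) = a + b·2 = 4.210500 + (-2.670382)·2 = -1.130264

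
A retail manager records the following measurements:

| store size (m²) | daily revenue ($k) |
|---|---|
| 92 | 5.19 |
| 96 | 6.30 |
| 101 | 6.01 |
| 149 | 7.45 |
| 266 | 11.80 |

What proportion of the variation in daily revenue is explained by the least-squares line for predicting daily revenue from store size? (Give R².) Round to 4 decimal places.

0.9812

n = 5, Σx = 704, Σy = 36.75, Σxy = 5938.14, Σx² = 120838, Σy² = 297.4887
Sxx = Σx² − (Σx)²/n = 120838 − 99123.2 = 21714.8
Sxy = Σxy − (Σx)(Σy)/n = 5938.14 − 5174.4 = 763.74
Syy = Σy² − (Σy)²/n = 297.4887 − 270.1125 = 27.3762
R² = Sxy²/(Sxx·Syy) = (763.74)²/(21714.8·27.3762) = 0.981210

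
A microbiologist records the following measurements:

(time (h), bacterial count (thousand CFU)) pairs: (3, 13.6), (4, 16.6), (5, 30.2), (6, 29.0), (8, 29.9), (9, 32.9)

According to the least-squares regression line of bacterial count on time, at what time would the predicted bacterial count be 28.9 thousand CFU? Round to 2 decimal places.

7.02

n = 6, Σx = 35, Σy = 152.2, Σxy = 967.5, Σx² = 231
Sxx = Σx² − (Σx)²/n = 231 − 204.166667 = 26.833333
Sxy = Σxy − (Σx)(Σy)/n = 967.5 − 887.833333 = 79.666667
b = Sxy/Sxx = 79.666667/26.833333 = 2.968944
a = ȳ − b·x̄ = 25.366667 − 2.968944·5.833333 = 8.047826
Set a + b·x = 28.9: x = (28.9 − 8.047826) / 2.968944 = 7.023431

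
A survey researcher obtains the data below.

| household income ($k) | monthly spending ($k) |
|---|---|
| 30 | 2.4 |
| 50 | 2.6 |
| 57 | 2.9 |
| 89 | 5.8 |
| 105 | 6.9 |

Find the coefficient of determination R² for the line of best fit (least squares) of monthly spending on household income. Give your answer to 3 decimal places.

n = 5, Σx = 331, Σy = 20.6, Σxy = 1608, Σx² = 25595, Σy² = 102.18
Sxx = Σx² − (Σx)²/n = 25595 − 21912.2 = 3682.8
Sxy = Σxy − (Σx)(Σy)/n = 1608 − 1363.72 = 244.28
Syy = Σy² − (Σy)²/n = 102.18 − 84.872 = 17.308
R² = Sxy²/(Sxx·Syy) = (244.28)²/(3682.8·17.308) = 0.936162

0.936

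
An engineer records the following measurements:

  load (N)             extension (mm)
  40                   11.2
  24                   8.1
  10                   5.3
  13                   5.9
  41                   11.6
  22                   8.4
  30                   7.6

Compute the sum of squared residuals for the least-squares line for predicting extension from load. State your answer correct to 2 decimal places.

n = 7, Σx = 180, Σy = 58.1, Σxy = 1660.5, Σx² = 5510, Σy² = 516.83
Sxx = Σx² − (Σx)²/n = 5510 − 4628.571429 = 881.428571
Sxy = Σxy − (Σx)(Σy)/n = 1660.5 − 1494 = 166.5
Syy = Σy² − (Σy)²/n = 516.83 − 482.23 = 34.6
b = Sxy/Sxx = 166.5/881.428571 = 0.188898
SSE = Syy − b·Sxy = 34.6 − 0.188898·166.5 = 3.148501

3.15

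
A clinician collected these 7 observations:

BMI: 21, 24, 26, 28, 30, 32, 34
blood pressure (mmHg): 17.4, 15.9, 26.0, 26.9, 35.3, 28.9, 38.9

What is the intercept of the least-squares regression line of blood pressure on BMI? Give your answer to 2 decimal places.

-19.64

n = 7, Σx = 195, Σy = 189.3, Σxy = 5482.6, Σx² = 5557
Sxx = Σx² − (Σx)²/n = 5557 − 5432.142857 = 124.857143
Sxy = Σxy − (Σx)(Σy)/n = 5482.6 − 5273.357143 = 209.242857
b = Sxy/Sxx = 209.242857/124.857143 = 1.675858
a = ȳ − b·x̄ = 27.042857 − 1.675858·27.857143 = -19.641762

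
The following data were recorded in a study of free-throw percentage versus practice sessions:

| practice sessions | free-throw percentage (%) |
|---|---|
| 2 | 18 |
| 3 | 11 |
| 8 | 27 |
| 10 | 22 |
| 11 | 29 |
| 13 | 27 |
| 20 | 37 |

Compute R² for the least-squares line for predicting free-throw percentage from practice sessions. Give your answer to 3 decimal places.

n = 7, Σx = 67, Σy = 171, Σxy = 1915, Σx² = 867, Σy² = 4597
Sxx = Σx² − (Σx)²/n = 867 − 641.285714 = 225.714286
Sxy = Σxy − (Σx)(Σy)/n = 1915 − 1636.714286 = 278.285714
Syy = Σy² − (Σy)²/n = 4597 − 4177.285714 = 419.714286
R² = Sxy²/(Sxx·Syy) = (278.285714)²/(225.714286·419.714286) = 0.817465

0.817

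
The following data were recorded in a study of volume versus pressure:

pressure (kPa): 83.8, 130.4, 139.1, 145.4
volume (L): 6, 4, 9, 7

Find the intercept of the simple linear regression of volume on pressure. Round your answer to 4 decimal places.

n = 4, Σx = 498.7, Σy = 26, Σxy = 3294.1, Σx² = 64516.57
Sxx = Σx² − (Σx)²/n = 64516.57 − 62175.4225 = 2341.1475
Sxy = Σxy − (Σx)(Σy)/n = 3294.1 − 3241.55 = 52.55
b = Sxy/Sxx = 52.55/2341.1475 = 0.022446
a = ȳ − b·x̄ = 6.5 − 0.022446·124.675 = 3.701513

3.7015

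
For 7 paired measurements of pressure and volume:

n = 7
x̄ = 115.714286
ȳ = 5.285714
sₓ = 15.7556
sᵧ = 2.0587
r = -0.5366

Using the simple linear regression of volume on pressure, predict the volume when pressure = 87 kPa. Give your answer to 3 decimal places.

b = r · sᵧ/sₓ = -0.5366 · 2.0587/15.7556 = -0.070115
a = ȳ − b·x̄ = 5.285714 − (-0.070115)·115.714286 = 13.398981
ŷ(87) = a + b·87 = 13.398981 + (-0.070115)·87 = 7.299006

7.299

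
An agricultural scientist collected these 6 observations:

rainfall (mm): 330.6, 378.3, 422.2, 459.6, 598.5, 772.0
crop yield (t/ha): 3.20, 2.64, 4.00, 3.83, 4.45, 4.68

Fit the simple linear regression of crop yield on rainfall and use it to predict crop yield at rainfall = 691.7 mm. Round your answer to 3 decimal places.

4.579

n = 6, Σx = 2961.2, Σy = 22.8, Σxy = 11781.985, Σx² = 1596078.5
Sxx = Σx² − (Σx)²/n = 1596078.5 − 1461450.906667 = 134627.593333
Sxy = Σxy − (Σx)(Σy)/n = 11781.985 − 11252.56 = 529.425
b = Sxy/Sxx = 529.425/134627.593333 = 0.003933
a = ȳ − b·x̄ = 3.8 − 0.003933·493.533333 = 1.859173
ŷ(691.7) = a + b·691.7 = 1.859173 + 0.003933·691.7 = 4.579293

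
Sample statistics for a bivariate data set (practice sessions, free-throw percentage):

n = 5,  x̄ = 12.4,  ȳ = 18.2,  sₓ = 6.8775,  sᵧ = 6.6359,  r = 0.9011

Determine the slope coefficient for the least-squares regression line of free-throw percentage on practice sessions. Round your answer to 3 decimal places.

b = r · sᵧ/sₓ = 0.9011 · 6.6359/6.8775 = 0.869445

0.869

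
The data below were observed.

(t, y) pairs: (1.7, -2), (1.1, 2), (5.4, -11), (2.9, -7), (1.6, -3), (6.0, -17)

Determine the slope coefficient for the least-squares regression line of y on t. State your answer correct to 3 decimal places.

n = 6, Σx = 18.7, Σy = -38, Σxy = -187.7, Σx² = 80.23
Sxx = Σx² − (Σx)²/n = 80.23 − 58.281667 = 21.948333
Sxy = Σxy − (Σx)(Σy)/n = -187.7 − (-118.433333) = -69.266667
b = Sxy/Sxx = -69.266667/21.948333 = -3.155896

-3.156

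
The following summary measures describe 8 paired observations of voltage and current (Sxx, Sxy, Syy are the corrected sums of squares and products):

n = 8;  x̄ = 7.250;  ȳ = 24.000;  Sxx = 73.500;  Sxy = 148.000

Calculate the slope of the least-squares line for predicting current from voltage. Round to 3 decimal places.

2.014

b = Sxy/Sxx = 148/73.5 = 2.013605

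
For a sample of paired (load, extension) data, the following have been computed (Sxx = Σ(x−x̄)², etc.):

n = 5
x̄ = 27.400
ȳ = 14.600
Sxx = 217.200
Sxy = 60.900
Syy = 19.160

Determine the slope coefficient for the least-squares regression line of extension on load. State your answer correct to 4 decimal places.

b = Sxy/Sxx = 60.9/217.2 = 0.280387

0.2804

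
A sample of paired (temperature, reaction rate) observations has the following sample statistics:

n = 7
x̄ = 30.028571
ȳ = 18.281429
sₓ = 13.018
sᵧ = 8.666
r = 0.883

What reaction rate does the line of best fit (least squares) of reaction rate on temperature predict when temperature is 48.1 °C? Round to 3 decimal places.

b = r · sᵧ/sₓ = 0.883 · 8.666/13.018 = 0.587807
a = ȳ − b·x̄ = 18.281429 − 0.587807·30.028571 = 0.630410
ŷ(48.1) = a + b·48.1 = 0.630410 + 0.587807·48.1 = 28.903950

28.904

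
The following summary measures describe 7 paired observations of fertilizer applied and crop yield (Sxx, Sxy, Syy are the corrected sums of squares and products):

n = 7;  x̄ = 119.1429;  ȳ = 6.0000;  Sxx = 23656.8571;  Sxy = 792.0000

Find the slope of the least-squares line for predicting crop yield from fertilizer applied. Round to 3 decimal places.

b = Sxy/Sxx = 792/23656.8571 = 0.033479

0.033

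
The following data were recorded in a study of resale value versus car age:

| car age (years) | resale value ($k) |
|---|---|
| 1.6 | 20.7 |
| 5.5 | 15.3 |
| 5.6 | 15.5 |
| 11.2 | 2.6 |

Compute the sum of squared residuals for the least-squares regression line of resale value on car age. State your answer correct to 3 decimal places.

4.617

n = 4, Σx = 23.9, Σy = 54.1, Σxy = 233.19, Σx² = 189.61, Σy² = 909.59
Sxx = Σx² − (Σx)²/n = 189.61 − 142.8025 = 46.8075
Sxy = Σxy − (Σx)(Σy)/n = 233.19 − 323.2475 = -90.0575
Syy = Σy² − (Σy)²/n = 909.59 − 731.7025 = 177.8875
b = Sxy/Sxx = -90.0575/46.8075 = -1.923997
SSE = Syy − b·Sxy = 177.8875 − (-1.923997)·(-90.0575) = 4.617120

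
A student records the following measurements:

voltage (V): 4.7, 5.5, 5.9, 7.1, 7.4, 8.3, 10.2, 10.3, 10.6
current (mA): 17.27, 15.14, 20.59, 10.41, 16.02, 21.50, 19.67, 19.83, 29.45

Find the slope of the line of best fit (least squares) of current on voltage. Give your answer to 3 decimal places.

n = 9, Σx = 70, Σy = 169.88, Σxy = 1373.882, Σx² = 583.7
Sxx = Σx² − (Σx)²/n = 583.7 − 544.444444 = 39.255556
Sxy = Σxy − (Σx)(Σy)/n = 1373.882 − 1321.288889 = 52.593111
b = Sxy/Sxx = 52.593111/39.255556 = 1.339762

1.340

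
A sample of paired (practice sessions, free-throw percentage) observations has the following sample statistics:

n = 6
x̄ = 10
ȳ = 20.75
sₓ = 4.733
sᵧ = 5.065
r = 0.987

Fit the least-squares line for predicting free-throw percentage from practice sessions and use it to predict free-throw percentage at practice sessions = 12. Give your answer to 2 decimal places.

22.86

b = r · sᵧ/sₓ = 0.987 · 5.065/4.733 = 1.056234
a = ȳ − b·x̄ = 20.75 − 1.056234·10 = 10.187661
ŷ(12) = a + b·12 = 10.187661 + 1.056234·12 = 22.862468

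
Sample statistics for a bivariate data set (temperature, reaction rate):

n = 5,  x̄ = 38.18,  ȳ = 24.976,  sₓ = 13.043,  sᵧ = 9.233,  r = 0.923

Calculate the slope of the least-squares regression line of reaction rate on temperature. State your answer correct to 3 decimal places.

0.653

b = r · sᵧ/sₓ = 0.923 · 9.233/13.043 = 0.653382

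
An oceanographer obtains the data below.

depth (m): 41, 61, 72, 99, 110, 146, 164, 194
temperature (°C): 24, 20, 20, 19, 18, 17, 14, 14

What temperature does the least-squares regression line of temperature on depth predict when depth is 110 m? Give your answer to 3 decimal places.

n = 8, Σx = 887, Σy = 146, Σxy = 14999, Σx² = 118335
Sxx = Σx² − (Σx)²/n = 118335 − 98346.125 = 19988.875
Sxy = Σxy − (Σx)(Σy)/n = 14999 − 16187.75 = -1188.75
b = Sxy/Sxx = -1188.75/19988.875 = -0.059471
a = ȳ − b·x̄ = 18.25 − (-0.059471)·110.875 = 24.843801
ŷ(110) = a + b·110 = 24.843801 + (-0.059471)·110 = 18.302037

18.302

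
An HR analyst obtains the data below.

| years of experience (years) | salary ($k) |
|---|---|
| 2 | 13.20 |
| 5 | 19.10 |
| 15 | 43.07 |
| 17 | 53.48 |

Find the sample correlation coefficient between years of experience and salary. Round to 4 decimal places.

0.9930

n = 4, Σx = 39, Σy = 128.85, Σxy = 1677.11, Σx² = 543, Σy² = 5254.1853
Sxx = Σx² − (Σx)²/n = 543 − 380.25 = 162.75
Sxy = Σxy − (Σx)(Σy)/n = 1677.11 − 1256.2875 = 420.8225
Syy = Σy² − (Σy)²/n = 5254.1853 − 4150.580625 = 1103.604675
r = Sxy/√(Sxx·Syy) = 420.8225/√(179611.660856) = 420.8225/423.806160 = 0.992960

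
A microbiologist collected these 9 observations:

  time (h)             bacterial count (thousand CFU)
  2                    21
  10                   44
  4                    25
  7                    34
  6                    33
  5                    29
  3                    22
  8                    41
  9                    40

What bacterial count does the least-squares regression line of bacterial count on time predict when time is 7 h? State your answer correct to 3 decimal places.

n = 9, Σx = 54, Σy = 289, Σxy = 1917, Σx² = 384
Sxx = Σx² − (Σx)²/n = 384 − 324 = 60
Sxy = Σxy − (Σx)(Σy)/n = 1917 − 1734 = 183
b = Sxy/Sxx = 183/60 = 3.05
a = ȳ − b·x̄ = 32.111111 − 3.05·6 = 13.811111
ŷ(7) = a + b·7 = 13.811111 + 3.05·7 = 35.161111

35.161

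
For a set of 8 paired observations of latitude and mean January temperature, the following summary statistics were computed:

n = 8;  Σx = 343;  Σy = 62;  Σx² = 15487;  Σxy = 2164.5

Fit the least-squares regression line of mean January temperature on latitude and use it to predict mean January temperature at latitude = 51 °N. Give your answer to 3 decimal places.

2.613

Sxx = Σx² − (Σx)²/n = 15487 − 14706.125 = 780.875
Sxy = Σxy − (Σx)(Σy)/n = 2164.5 − 2658.25 = -493.75
b = Sxy/Sxx = -493.75/780.875 = -0.632304
a = ȳ − b·x̄ = 7.75 − (-0.632304)·42.875 = 34.860013
ŷ(51) = a + b·51 = 34.860013 + (-0.632304)·51 = 2.612534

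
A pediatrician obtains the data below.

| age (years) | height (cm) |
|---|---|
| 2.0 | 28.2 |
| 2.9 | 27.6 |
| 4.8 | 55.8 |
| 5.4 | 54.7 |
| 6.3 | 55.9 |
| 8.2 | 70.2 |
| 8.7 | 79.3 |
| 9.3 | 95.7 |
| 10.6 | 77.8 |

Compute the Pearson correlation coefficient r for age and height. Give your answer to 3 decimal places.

0.937

n = 9, Σx = 58.2, Σy = 545.2, Σxy = 4032.07, Σx² = 446.08, Σy² = 37215.4
Sxx = Σx² − (Σx)²/n = 446.08 − 376.36 = 69.72
Sxy = Σxy − (Σx)(Σy)/n = 4032.07 − 3525.626667 = 506.443333
Syy = Σy² − (Σy)²/n = 37215.4 − 33027.004444 = 4188.395556
r = Sxy/√(Sxx·Syy) = 506.443333/√(292014.938133) = 506.443333/540.384065 = 0.937191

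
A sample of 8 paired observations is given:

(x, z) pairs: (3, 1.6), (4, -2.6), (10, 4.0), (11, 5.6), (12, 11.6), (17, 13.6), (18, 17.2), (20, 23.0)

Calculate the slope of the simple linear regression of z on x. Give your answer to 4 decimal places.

n = 8, Σx = 95, Σy = 74, Σxy = 1236, Σx² = 1403
Sxx = Σx² − (Σx)²/n = 1403 − 1128.125 = 274.875
Sxy = Σxy − (Σx)(Σy)/n = 1236 − 878.75 = 357.25
b = Sxy/Sxx = 357.25/274.875 = 1.299682

1.2997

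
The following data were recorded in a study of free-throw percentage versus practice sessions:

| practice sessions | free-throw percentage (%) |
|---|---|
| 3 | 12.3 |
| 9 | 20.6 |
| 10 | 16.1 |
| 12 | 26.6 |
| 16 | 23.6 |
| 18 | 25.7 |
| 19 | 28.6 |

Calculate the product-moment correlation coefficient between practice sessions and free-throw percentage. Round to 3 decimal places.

n = 7, Σx = 87, Σy = 153.5, Σxy = 2086.1, Σx² = 1275, Σy² = 3577.83
Sxx = Σx² − (Σx)²/n = 1275 − 1081.285714 = 193.714286
Sxy = Σxy − (Σx)(Σy)/n = 2086.1 − 1907.785714 = 178.314286
Syy = Σy² − (Σy)²/n = 3577.83 − 3366.035714 = 211.794286
r = Sxy/√(Sxx·Syy) = 178.314286/√(41027.578776) = 178.314286/202.552657 = 0.880335

0.880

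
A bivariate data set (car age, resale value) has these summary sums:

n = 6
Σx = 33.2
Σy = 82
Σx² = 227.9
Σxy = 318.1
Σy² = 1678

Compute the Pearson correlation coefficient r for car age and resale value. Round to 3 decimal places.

Sxx = Σx² − (Σx)²/n = 227.9 − 183.706667 = 44.193333
Sxy = Σxy − (Σx)(Σy)/n = 318.1 − 453.733333 = -135.633333
Syy = Σy² − (Σy)²/n = 1678 − 1120.666667 = 557.333333
r = Sxy/√(Sxx·Syy) = -135.633333/√(24630.417778) = -135.633333/156.940810 = -0.864232

-0.864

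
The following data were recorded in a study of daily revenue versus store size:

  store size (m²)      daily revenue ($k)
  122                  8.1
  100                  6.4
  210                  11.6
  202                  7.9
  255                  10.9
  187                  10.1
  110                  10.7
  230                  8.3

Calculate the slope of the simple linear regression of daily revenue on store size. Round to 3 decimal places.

0.013

n = 8, Σx = 1416, Σy = 74, Σxy = 13414.2, Σx² = 274782
Sxx = Σx² − (Σx)²/n = 274782 − 250632 = 24150
Sxy = Σxy − (Σx)(Σy)/n = 13414.2 − 13098 = 316.2
b = Sxy/Sxx = 316.2/24150 = 0.013093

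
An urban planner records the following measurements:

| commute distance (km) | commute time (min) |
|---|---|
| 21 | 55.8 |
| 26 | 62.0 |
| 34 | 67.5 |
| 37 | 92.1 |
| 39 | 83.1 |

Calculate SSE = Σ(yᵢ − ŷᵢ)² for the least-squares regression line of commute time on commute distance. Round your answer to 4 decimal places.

n = 5, Σx = 157, Σy = 360.5, Σxy = 11727.4, Σx² = 5163, Σy² = 26901.91
Sxx = Σx² − (Σx)²/n = 5163 − 4929.8 = 233.2
Sxy = Σxy − (Σx)(Σy)/n = 11727.4 − 11319.7 = 407.7
Syy = Σy² − (Σy)²/n = 26901.91 − 25992.05 = 909.86
b = Sxy/Sxx = 407.7/233.2 = 1.748285
SSE = Syy − b·Sxy = 909.86 − 1.748285·407.7 = 197.084314

197.0843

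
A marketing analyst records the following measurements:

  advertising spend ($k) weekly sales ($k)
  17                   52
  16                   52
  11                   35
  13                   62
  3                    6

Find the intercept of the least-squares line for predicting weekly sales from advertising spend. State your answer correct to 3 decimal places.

n = 5, Σx = 60, Σy = 207, Σxy = 2925, Σx² = 844
Sxx = Σx² − (Σx)²/n = 844 − 720 = 124
Sxy = Σxy − (Σx)(Σy)/n = 2925 − 2484 = 441
b = Sxy/Sxx = 441/124 = 3.556452
a = ȳ − b·x̄ = 41.4 − 3.556452·12 = -1.277419

-1.277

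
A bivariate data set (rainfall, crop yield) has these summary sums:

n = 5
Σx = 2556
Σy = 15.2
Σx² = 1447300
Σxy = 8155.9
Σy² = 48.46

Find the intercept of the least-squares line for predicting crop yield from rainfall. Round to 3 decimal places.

Sxx = Σx² − (Σx)²/n = 1447300 − 1306627.2 = 140672.8
Sxy = Σxy − (Σx)(Σy)/n = 8155.9 − 7770.24 = 385.66
b = Sxy/Sxx = 385.66/140672.8 = 0.002742
a = ȳ − b·x̄ = 3.04 − 0.002742·511.2 = 1.638525

1.639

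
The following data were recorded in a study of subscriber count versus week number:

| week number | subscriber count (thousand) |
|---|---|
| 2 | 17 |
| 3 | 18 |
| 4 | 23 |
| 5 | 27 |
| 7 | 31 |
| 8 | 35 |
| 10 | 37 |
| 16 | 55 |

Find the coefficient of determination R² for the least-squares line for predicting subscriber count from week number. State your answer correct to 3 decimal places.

n = 8, Σx = 55, Σy = 243, Σxy = 2062, Σx² = 523, Σy² = 8451
Sxx = Σx² − (Σx)²/n = 523 − 378.125 = 144.875
Sxy = Σxy − (Σx)(Σy)/n = 2062 − 1670.625 = 391.375
Syy = Σy² − (Σy)²/n = 8451 − 7381.125 = 1069.875
R² = Sxy²/(Sxx·Syy) = (391.375)²/(144.875·1069.875) = 0.988234

0.988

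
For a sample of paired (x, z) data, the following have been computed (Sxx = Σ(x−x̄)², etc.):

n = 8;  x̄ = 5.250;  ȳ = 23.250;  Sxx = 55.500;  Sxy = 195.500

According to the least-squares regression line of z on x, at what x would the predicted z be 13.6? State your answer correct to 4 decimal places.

2.5105

b = Sxy/Sxx = 195.5/55.5 = 3.522523
a = ȳ − b·x̄ = 23.25 − 3.522523·5.25 = 4.756757
Set a + b·x = 13.6: x = (13.6 − 4.756757) / 3.522523 = 2.510486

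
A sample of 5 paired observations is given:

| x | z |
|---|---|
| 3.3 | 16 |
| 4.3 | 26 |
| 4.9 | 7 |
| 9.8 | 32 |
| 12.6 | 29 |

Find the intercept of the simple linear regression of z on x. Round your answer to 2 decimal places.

n = 5, Σx = 34.9, Σy = 110, Σxy = 877.9, Σx² = 308.19
Sxx = Σx² − (Σx)²/n = 308.19 − 243.602 = 64.588
Sxy = Σxy − (Σx)(Σy)/n = 877.9 − 767.8 = 110.1
b = Sxy/Sxx = 110.1/64.588 = 1.704651
a = ȳ − b·x̄ = 22 − 1.704651·6.98 = 10.101536

10.10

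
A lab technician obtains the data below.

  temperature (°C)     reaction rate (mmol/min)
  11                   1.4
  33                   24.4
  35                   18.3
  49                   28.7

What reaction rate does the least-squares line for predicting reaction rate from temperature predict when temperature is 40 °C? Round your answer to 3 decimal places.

n = 4, Σx = 128, Σy = 72.8, Σxy = 2867.4, Σx² = 4836
Sxx = Σx² − (Σx)²/n = 4836 − 4096 = 740
Sxy = Σxy − (Σx)(Σy)/n = 2867.4 − 2329.6 = 537.8
b = Sxy/Sxx = 537.8/740 = 0.726757
a = ȳ − b·x̄ = 18.2 − 0.726757·32 = -5.056216
ŷ(40) = a + b·40 = -5.056216 + 0.726757·40 = 24.014054

24.014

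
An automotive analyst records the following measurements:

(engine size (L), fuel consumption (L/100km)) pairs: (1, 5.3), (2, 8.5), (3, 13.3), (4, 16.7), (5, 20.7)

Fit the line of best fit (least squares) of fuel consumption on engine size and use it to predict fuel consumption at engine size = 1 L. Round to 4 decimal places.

5.1000

n = 5, Σx = 15, Σy = 64.5, Σxy = 232.5, Σx² = 55
Sxx = Σx² − (Σx)²/n = 55 − 45 = 10
Sxy = Σxy − (Σx)(Σy)/n = 232.5 − 193.5 = 39
b = Sxy/Sxx = 39/10 = 3.9
a = ȳ − b·x̄ = 12.9 − 3.9·3 = 1.2
ŷ(1) = a + b·1 = 1.2 + 3.9·1 = 5.1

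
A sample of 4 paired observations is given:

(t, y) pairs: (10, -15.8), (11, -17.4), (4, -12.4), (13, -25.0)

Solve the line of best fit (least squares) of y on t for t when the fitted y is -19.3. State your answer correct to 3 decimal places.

10.893

n = 4, Σx = 38, Σy = -70.6, Σxy = -724, Σx² = 406
Sxx = Σx² − (Σx)²/n = 406 − 361 = 45
Sxy = Σxy − (Σx)(Σy)/n = -724 − (-670.7) = -53.3
b = Sxy/Sxx = -53.3/45 = -1.184444
a = ȳ − b·x̄ = -17.65 − (-1.184444)·9.5 = -6.397778
Set a + b·x = -19.3: x = (-19.3 − (-6.397778)) / (-1.184444) = 10.893058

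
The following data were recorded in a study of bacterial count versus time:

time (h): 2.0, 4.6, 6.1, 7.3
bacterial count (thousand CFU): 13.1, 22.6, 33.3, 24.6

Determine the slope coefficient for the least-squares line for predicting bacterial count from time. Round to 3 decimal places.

2.865

n = 4, Σx = 20, Σy = 93.6, Σxy = 512.87, Σx² = 115.66
Sxx = Σx² − (Σx)²/n = 115.66 − 100 = 15.66
Sxy = Σxy − (Σx)(Σy)/n = 512.87 − 468 = 44.87
b = Sxy/Sxx = 44.87/15.66 = 2.865262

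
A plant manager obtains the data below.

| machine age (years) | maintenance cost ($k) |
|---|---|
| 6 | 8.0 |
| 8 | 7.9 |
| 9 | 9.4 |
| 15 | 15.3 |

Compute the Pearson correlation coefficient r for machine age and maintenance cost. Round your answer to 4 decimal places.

n = 4, Σx = 38, Σy = 40.6, Σxy = 425.3, Σx² = 406, Σy² = 448.86
Sxx = Σx² − (Σx)²/n = 406 − 361 = 45
Sxy = Σxy − (Σx)(Σy)/n = 425.3 − 385.7 = 39.6
Syy = Σy² − (Σy)²/n = 448.86 − 412.09 = 36.77
r = Sxy/√(Sxx·Syy) = 39.6/√(1654.65) = 39.6/40.677389 = 0.973514

0.9735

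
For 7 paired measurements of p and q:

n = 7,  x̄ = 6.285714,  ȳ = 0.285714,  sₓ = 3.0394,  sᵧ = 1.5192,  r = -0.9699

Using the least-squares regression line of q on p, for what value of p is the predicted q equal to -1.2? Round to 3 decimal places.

9.350

b = r · sᵧ/sₓ = -0.9699 · 1.5192/3.0394 = -0.484790
a = ȳ − b·x̄ = 0.285714 − (-0.484790)·6.285714 = 3.332968
Set a + b·x = -1.2: x = (-1.2 − 3.332968) / (-0.484790) = 9.350366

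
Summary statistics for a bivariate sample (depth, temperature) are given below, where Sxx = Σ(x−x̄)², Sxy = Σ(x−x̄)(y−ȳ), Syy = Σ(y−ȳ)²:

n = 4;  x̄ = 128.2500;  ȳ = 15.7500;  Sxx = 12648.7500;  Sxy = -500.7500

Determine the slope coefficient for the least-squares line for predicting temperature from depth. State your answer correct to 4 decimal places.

-0.0396

b = Sxy/Sxx = -500.75/12648.75 = -0.039589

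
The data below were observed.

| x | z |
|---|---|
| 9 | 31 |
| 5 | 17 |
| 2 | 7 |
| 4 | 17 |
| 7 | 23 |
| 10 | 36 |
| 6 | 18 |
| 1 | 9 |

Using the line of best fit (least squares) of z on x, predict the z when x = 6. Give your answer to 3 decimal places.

n = 8, Σx = 44, Σy = 158, Σxy = 1084, Σx² = 312
Sxx = Σx² − (Σx)²/n = 312 − 242 = 70
Sxy = Σxy − (Σx)(Σy)/n = 1084 − 869 = 215
b = Sxy/Sxx = 215/70 = 3.071429
a = ȳ − b·x̄ = 19.75 − 3.071429·5.5 = 2.857143
ŷ(6) = a + b·6 = 2.857143 + 3.071429·6 = 21.285714

21.286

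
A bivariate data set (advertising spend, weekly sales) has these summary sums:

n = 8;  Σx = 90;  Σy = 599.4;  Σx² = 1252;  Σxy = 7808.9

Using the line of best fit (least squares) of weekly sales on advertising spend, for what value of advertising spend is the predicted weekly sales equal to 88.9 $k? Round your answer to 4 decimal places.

Sxx = Σx² − (Σx)²/n = 1252 − 1012.5 = 239.5
Sxy = Σxy − (Σx)(Σy)/n = 7808.9 − 6743.25 = 1065.65
b = Sxy/Sxx = 1065.65/239.5 = 4.449478
a = ȳ − b·x̄ = 74.925 − 4.449478·11.25 = 24.868372
Set a + b·x = 88.9: x = (88.9 − 24.868372) / 4.449478 = 14.390818

14.3908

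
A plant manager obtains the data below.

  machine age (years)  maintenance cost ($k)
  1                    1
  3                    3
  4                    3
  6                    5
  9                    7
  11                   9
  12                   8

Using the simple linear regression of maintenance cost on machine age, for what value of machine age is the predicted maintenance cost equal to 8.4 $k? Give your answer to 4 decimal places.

11.2607

n = 7, Σx = 46, Σy = 36, Σxy = 310, Σx² = 408
Sxx = Σx² − (Σx)²/n = 408 − 302.285714 = 105.714286
Sxy = Σxy − (Σx)(Σy)/n = 310 − 236.571429 = 73.428571
b = Sxy/Sxx = 73.428571/105.714286 = 0.694595
a = ȳ − b·x̄ = 5.142857 − 0.694595·6.571429 = 0.578378
Set a + b·x = 8.4: x = (8.4 − 0.578378) / 0.694595 = 11.260700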